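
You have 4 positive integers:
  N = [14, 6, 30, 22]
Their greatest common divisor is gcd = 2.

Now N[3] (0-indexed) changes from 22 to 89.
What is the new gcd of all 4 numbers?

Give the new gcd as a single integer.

Answer: 1

Derivation:
Numbers: [14, 6, 30, 22], gcd = 2
Change: index 3, 22 -> 89
gcd of the OTHER numbers (without index 3): gcd([14, 6, 30]) = 2
New gcd = gcd(g_others, new_val) = gcd(2, 89) = 1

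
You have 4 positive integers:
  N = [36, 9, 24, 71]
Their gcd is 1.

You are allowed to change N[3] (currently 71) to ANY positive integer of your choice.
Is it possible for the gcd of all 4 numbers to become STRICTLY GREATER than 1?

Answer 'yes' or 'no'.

Current gcd = 1
gcd of all OTHER numbers (without N[3]=71): gcd([36, 9, 24]) = 3
The new gcd after any change is gcd(3, new_value).
This can be at most 3.
Since 3 > old gcd 1, the gcd CAN increase (e.g., set N[3] = 3).

Answer: yes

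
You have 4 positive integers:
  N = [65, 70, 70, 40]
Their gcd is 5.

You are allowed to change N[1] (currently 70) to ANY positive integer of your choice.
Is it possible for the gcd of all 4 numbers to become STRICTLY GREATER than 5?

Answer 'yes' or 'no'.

Current gcd = 5
gcd of all OTHER numbers (without N[1]=70): gcd([65, 70, 40]) = 5
The new gcd after any change is gcd(5, new_value).
This can be at most 5.
Since 5 = old gcd 5, the gcd can only stay the same or decrease.

Answer: no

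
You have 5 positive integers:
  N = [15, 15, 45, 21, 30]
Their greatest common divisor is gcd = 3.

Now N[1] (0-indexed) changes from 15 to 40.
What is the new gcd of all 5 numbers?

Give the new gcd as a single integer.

Answer: 1

Derivation:
Numbers: [15, 15, 45, 21, 30], gcd = 3
Change: index 1, 15 -> 40
gcd of the OTHER numbers (without index 1): gcd([15, 45, 21, 30]) = 3
New gcd = gcd(g_others, new_val) = gcd(3, 40) = 1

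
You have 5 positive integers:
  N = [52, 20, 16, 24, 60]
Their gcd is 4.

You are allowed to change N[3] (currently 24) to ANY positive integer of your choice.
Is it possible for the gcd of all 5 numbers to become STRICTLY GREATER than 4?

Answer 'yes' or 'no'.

Answer: no

Derivation:
Current gcd = 4
gcd of all OTHER numbers (without N[3]=24): gcd([52, 20, 16, 60]) = 4
The new gcd after any change is gcd(4, new_value).
This can be at most 4.
Since 4 = old gcd 4, the gcd can only stay the same or decrease.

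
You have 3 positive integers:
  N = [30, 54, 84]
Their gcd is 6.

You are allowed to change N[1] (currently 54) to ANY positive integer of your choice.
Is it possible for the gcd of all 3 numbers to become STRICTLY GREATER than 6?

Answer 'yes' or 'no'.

Answer: no

Derivation:
Current gcd = 6
gcd of all OTHER numbers (without N[1]=54): gcd([30, 84]) = 6
The new gcd after any change is gcd(6, new_value).
This can be at most 6.
Since 6 = old gcd 6, the gcd can only stay the same or decrease.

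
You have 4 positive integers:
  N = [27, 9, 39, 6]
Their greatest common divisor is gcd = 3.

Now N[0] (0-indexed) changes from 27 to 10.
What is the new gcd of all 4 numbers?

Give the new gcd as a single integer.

Answer: 1

Derivation:
Numbers: [27, 9, 39, 6], gcd = 3
Change: index 0, 27 -> 10
gcd of the OTHER numbers (without index 0): gcd([9, 39, 6]) = 3
New gcd = gcd(g_others, new_val) = gcd(3, 10) = 1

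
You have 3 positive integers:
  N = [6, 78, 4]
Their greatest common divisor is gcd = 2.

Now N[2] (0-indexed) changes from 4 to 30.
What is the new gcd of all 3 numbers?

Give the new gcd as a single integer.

Answer: 6

Derivation:
Numbers: [6, 78, 4], gcd = 2
Change: index 2, 4 -> 30
gcd of the OTHER numbers (without index 2): gcd([6, 78]) = 6
New gcd = gcd(g_others, new_val) = gcd(6, 30) = 6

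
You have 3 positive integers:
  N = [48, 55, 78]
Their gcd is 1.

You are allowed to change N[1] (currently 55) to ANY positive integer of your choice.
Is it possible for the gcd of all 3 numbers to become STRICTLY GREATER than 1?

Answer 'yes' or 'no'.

Current gcd = 1
gcd of all OTHER numbers (without N[1]=55): gcd([48, 78]) = 6
The new gcd after any change is gcd(6, new_value).
This can be at most 6.
Since 6 > old gcd 1, the gcd CAN increase (e.g., set N[1] = 6).

Answer: yes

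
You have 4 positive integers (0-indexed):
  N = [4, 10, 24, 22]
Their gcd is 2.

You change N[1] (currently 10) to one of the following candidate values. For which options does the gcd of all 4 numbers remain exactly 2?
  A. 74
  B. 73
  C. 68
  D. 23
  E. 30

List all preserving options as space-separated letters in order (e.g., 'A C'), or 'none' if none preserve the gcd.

Answer: A C E

Derivation:
Old gcd = 2; gcd of others (without N[1]) = 2
New gcd for candidate v: gcd(2, v). Preserves old gcd iff gcd(2, v) = 2.
  Option A: v=74, gcd(2,74)=2 -> preserves
  Option B: v=73, gcd(2,73)=1 -> changes
  Option C: v=68, gcd(2,68)=2 -> preserves
  Option D: v=23, gcd(2,23)=1 -> changes
  Option E: v=30, gcd(2,30)=2 -> preserves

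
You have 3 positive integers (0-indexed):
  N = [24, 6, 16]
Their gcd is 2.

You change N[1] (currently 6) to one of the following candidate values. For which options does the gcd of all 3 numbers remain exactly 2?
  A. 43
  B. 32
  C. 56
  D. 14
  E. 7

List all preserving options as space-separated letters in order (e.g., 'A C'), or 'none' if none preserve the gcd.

Old gcd = 2; gcd of others (without N[1]) = 8
New gcd for candidate v: gcd(8, v). Preserves old gcd iff gcd(8, v) = 2.
  Option A: v=43, gcd(8,43)=1 -> changes
  Option B: v=32, gcd(8,32)=8 -> changes
  Option C: v=56, gcd(8,56)=8 -> changes
  Option D: v=14, gcd(8,14)=2 -> preserves
  Option E: v=7, gcd(8,7)=1 -> changes

Answer: D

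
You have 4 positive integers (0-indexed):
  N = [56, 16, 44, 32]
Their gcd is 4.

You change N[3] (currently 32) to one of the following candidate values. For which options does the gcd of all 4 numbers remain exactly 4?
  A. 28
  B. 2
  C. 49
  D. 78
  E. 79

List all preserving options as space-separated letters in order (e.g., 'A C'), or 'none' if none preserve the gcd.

Old gcd = 4; gcd of others (without N[3]) = 4
New gcd for candidate v: gcd(4, v). Preserves old gcd iff gcd(4, v) = 4.
  Option A: v=28, gcd(4,28)=4 -> preserves
  Option B: v=2, gcd(4,2)=2 -> changes
  Option C: v=49, gcd(4,49)=1 -> changes
  Option D: v=78, gcd(4,78)=2 -> changes
  Option E: v=79, gcd(4,79)=1 -> changes

Answer: A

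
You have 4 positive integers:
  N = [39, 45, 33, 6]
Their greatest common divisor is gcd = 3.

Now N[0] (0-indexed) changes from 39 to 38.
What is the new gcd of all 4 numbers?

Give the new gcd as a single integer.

Numbers: [39, 45, 33, 6], gcd = 3
Change: index 0, 39 -> 38
gcd of the OTHER numbers (without index 0): gcd([45, 33, 6]) = 3
New gcd = gcd(g_others, new_val) = gcd(3, 38) = 1

Answer: 1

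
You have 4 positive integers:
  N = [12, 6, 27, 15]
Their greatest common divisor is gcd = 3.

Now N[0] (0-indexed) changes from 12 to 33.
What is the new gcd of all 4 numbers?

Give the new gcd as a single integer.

Numbers: [12, 6, 27, 15], gcd = 3
Change: index 0, 12 -> 33
gcd of the OTHER numbers (without index 0): gcd([6, 27, 15]) = 3
New gcd = gcd(g_others, new_val) = gcd(3, 33) = 3

Answer: 3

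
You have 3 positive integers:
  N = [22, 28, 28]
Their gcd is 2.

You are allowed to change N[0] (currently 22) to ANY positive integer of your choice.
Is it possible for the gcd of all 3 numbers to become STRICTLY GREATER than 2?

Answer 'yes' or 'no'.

Current gcd = 2
gcd of all OTHER numbers (without N[0]=22): gcd([28, 28]) = 28
The new gcd after any change is gcd(28, new_value).
This can be at most 28.
Since 28 > old gcd 2, the gcd CAN increase (e.g., set N[0] = 28).

Answer: yes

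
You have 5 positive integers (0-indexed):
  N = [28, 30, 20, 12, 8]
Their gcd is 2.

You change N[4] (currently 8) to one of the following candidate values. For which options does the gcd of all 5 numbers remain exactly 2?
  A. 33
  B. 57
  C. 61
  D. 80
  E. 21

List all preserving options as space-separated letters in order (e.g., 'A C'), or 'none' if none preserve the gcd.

Old gcd = 2; gcd of others (without N[4]) = 2
New gcd for candidate v: gcd(2, v). Preserves old gcd iff gcd(2, v) = 2.
  Option A: v=33, gcd(2,33)=1 -> changes
  Option B: v=57, gcd(2,57)=1 -> changes
  Option C: v=61, gcd(2,61)=1 -> changes
  Option D: v=80, gcd(2,80)=2 -> preserves
  Option E: v=21, gcd(2,21)=1 -> changes

Answer: D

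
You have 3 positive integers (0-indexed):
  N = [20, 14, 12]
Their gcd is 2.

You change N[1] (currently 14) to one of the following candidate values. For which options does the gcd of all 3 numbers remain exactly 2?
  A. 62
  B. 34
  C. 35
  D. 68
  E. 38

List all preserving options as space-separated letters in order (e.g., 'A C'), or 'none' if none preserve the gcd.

Old gcd = 2; gcd of others (without N[1]) = 4
New gcd for candidate v: gcd(4, v). Preserves old gcd iff gcd(4, v) = 2.
  Option A: v=62, gcd(4,62)=2 -> preserves
  Option B: v=34, gcd(4,34)=2 -> preserves
  Option C: v=35, gcd(4,35)=1 -> changes
  Option D: v=68, gcd(4,68)=4 -> changes
  Option E: v=38, gcd(4,38)=2 -> preserves

Answer: A B E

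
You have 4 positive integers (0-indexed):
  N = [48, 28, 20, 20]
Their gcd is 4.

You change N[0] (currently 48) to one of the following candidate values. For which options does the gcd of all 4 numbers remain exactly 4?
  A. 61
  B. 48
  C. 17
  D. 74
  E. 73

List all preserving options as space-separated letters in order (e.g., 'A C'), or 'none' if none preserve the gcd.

Old gcd = 4; gcd of others (without N[0]) = 4
New gcd for candidate v: gcd(4, v). Preserves old gcd iff gcd(4, v) = 4.
  Option A: v=61, gcd(4,61)=1 -> changes
  Option B: v=48, gcd(4,48)=4 -> preserves
  Option C: v=17, gcd(4,17)=1 -> changes
  Option D: v=74, gcd(4,74)=2 -> changes
  Option E: v=73, gcd(4,73)=1 -> changes

Answer: B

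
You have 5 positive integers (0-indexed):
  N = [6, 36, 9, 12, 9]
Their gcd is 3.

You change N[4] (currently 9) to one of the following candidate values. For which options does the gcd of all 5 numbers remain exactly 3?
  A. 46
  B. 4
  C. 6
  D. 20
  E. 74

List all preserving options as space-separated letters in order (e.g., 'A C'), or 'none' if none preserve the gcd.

Old gcd = 3; gcd of others (without N[4]) = 3
New gcd for candidate v: gcd(3, v). Preserves old gcd iff gcd(3, v) = 3.
  Option A: v=46, gcd(3,46)=1 -> changes
  Option B: v=4, gcd(3,4)=1 -> changes
  Option C: v=6, gcd(3,6)=3 -> preserves
  Option D: v=20, gcd(3,20)=1 -> changes
  Option E: v=74, gcd(3,74)=1 -> changes

Answer: C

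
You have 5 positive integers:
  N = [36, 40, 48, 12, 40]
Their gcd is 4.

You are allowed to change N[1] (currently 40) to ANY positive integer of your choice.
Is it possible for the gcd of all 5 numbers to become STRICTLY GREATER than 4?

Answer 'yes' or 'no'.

Current gcd = 4
gcd of all OTHER numbers (without N[1]=40): gcd([36, 48, 12, 40]) = 4
The new gcd after any change is gcd(4, new_value).
This can be at most 4.
Since 4 = old gcd 4, the gcd can only stay the same or decrease.

Answer: no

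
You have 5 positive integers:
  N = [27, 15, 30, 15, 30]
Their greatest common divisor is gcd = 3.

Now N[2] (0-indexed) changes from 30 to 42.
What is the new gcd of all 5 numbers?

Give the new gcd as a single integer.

Answer: 3

Derivation:
Numbers: [27, 15, 30, 15, 30], gcd = 3
Change: index 2, 30 -> 42
gcd of the OTHER numbers (without index 2): gcd([27, 15, 15, 30]) = 3
New gcd = gcd(g_others, new_val) = gcd(3, 42) = 3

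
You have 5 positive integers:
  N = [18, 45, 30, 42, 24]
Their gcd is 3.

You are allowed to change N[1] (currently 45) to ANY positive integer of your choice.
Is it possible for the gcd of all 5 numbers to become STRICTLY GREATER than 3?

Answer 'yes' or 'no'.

Current gcd = 3
gcd of all OTHER numbers (without N[1]=45): gcd([18, 30, 42, 24]) = 6
The new gcd after any change is gcd(6, new_value).
This can be at most 6.
Since 6 > old gcd 3, the gcd CAN increase (e.g., set N[1] = 6).

Answer: yes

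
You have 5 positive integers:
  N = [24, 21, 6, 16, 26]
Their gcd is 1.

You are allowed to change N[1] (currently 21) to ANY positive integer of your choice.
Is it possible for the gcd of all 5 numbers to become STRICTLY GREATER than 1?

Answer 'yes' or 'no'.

Current gcd = 1
gcd of all OTHER numbers (without N[1]=21): gcd([24, 6, 16, 26]) = 2
The new gcd after any change is gcd(2, new_value).
This can be at most 2.
Since 2 > old gcd 1, the gcd CAN increase (e.g., set N[1] = 2).

Answer: yes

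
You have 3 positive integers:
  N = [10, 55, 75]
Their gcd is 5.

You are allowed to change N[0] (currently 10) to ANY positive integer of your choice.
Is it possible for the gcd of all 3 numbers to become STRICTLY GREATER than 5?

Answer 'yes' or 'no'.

Current gcd = 5
gcd of all OTHER numbers (without N[0]=10): gcd([55, 75]) = 5
The new gcd after any change is gcd(5, new_value).
This can be at most 5.
Since 5 = old gcd 5, the gcd can only stay the same or decrease.

Answer: no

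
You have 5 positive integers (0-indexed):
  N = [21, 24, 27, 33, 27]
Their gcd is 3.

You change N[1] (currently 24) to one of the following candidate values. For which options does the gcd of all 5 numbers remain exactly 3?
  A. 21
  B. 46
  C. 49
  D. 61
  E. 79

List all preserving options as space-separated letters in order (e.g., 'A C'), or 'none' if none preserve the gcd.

Old gcd = 3; gcd of others (without N[1]) = 3
New gcd for candidate v: gcd(3, v). Preserves old gcd iff gcd(3, v) = 3.
  Option A: v=21, gcd(3,21)=3 -> preserves
  Option B: v=46, gcd(3,46)=1 -> changes
  Option C: v=49, gcd(3,49)=1 -> changes
  Option D: v=61, gcd(3,61)=1 -> changes
  Option E: v=79, gcd(3,79)=1 -> changes

Answer: A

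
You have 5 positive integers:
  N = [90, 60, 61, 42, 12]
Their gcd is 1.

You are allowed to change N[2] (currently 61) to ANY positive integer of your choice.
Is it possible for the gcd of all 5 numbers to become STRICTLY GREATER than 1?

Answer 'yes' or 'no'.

Current gcd = 1
gcd of all OTHER numbers (without N[2]=61): gcd([90, 60, 42, 12]) = 6
The new gcd after any change is gcd(6, new_value).
This can be at most 6.
Since 6 > old gcd 1, the gcd CAN increase (e.g., set N[2] = 6).

Answer: yes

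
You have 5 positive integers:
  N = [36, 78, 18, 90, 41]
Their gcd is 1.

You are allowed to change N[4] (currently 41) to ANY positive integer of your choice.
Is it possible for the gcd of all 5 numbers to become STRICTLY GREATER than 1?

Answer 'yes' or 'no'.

Current gcd = 1
gcd of all OTHER numbers (without N[4]=41): gcd([36, 78, 18, 90]) = 6
The new gcd after any change is gcd(6, new_value).
This can be at most 6.
Since 6 > old gcd 1, the gcd CAN increase (e.g., set N[4] = 6).

Answer: yes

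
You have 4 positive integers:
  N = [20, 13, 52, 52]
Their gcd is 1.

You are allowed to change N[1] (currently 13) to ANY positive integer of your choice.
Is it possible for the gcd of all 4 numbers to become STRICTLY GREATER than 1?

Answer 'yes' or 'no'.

Current gcd = 1
gcd of all OTHER numbers (without N[1]=13): gcd([20, 52, 52]) = 4
The new gcd after any change is gcd(4, new_value).
This can be at most 4.
Since 4 > old gcd 1, the gcd CAN increase (e.g., set N[1] = 4).

Answer: yes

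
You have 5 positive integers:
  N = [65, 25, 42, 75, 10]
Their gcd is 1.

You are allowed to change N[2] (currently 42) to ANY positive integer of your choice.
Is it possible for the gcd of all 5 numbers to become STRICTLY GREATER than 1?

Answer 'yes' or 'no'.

Answer: yes

Derivation:
Current gcd = 1
gcd of all OTHER numbers (without N[2]=42): gcd([65, 25, 75, 10]) = 5
The new gcd after any change is gcd(5, new_value).
This can be at most 5.
Since 5 > old gcd 1, the gcd CAN increase (e.g., set N[2] = 5).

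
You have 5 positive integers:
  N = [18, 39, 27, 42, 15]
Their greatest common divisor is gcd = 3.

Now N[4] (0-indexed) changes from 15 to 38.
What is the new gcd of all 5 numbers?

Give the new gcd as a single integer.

Numbers: [18, 39, 27, 42, 15], gcd = 3
Change: index 4, 15 -> 38
gcd of the OTHER numbers (without index 4): gcd([18, 39, 27, 42]) = 3
New gcd = gcd(g_others, new_val) = gcd(3, 38) = 1

Answer: 1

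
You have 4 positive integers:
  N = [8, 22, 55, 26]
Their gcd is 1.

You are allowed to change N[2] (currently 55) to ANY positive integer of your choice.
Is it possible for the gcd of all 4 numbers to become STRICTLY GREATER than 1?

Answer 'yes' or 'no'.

Answer: yes

Derivation:
Current gcd = 1
gcd of all OTHER numbers (without N[2]=55): gcd([8, 22, 26]) = 2
The new gcd after any change is gcd(2, new_value).
This can be at most 2.
Since 2 > old gcd 1, the gcd CAN increase (e.g., set N[2] = 2).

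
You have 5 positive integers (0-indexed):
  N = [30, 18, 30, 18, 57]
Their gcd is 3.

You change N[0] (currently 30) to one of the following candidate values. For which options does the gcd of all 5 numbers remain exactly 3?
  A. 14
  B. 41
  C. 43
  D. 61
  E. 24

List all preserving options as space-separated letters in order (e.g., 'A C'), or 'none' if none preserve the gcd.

Answer: E

Derivation:
Old gcd = 3; gcd of others (without N[0]) = 3
New gcd for candidate v: gcd(3, v). Preserves old gcd iff gcd(3, v) = 3.
  Option A: v=14, gcd(3,14)=1 -> changes
  Option B: v=41, gcd(3,41)=1 -> changes
  Option C: v=43, gcd(3,43)=1 -> changes
  Option D: v=61, gcd(3,61)=1 -> changes
  Option E: v=24, gcd(3,24)=3 -> preserves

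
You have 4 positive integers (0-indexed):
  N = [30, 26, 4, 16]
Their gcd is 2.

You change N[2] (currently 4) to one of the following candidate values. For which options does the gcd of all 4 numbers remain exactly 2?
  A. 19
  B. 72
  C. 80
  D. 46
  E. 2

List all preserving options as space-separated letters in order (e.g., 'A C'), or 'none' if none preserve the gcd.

Old gcd = 2; gcd of others (without N[2]) = 2
New gcd for candidate v: gcd(2, v). Preserves old gcd iff gcd(2, v) = 2.
  Option A: v=19, gcd(2,19)=1 -> changes
  Option B: v=72, gcd(2,72)=2 -> preserves
  Option C: v=80, gcd(2,80)=2 -> preserves
  Option D: v=46, gcd(2,46)=2 -> preserves
  Option E: v=2, gcd(2,2)=2 -> preserves

Answer: B C D E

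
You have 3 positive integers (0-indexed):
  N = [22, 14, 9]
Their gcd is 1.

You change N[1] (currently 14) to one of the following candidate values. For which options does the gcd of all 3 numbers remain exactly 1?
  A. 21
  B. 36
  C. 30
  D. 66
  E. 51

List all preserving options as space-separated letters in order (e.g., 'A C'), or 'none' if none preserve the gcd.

Answer: A B C D E

Derivation:
Old gcd = 1; gcd of others (without N[1]) = 1
New gcd for candidate v: gcd(1, v). Preserves old gcd iff gcd(1, v) = 1.
  Option A: v=21, gcd(1,21)=1 -> preserves
  Option B: v=36, gcd(1,36)=1 -> preserves
  Option C: v=30, gcd(1,30)=1 -> preserves
  Option D: v=66, gcd(1,66)=1 -> preserves
  Option E: v=51, gcd(1,51)=1 -> preserves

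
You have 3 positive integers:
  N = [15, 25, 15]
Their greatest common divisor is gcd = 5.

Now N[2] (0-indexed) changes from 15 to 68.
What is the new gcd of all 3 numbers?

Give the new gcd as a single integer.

Answer: 1

Derivation:
Numbers: [15, 25, 15], gcd = 5
Change: index 2, 15 -> 68
gcd of the OTHER numbers (without index 2): gcd([15, 25]) = 5
New gcd = gcd(g_others, new_val) = gcd(5, 68) = 1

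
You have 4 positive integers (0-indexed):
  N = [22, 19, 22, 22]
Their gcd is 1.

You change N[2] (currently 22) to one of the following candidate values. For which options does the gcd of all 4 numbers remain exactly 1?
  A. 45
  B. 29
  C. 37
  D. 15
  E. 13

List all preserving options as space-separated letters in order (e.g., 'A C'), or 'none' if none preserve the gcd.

Answer: A B C D E

Derivation:
Old gcd = 1; gcd of others (without N[2]) = 1
New gcd for candidate v: gcd(1, v). Preserves old gcd iff gcd(1, v) = 1.
  Option A: v=45, gcd(1,45)=1 -> preserves
  Option B: v=29, gcd(1,29)=1 -> preserves
  Option C: v=37, gcd(1,37)=1 -> preserves
  Option D: v=15, gcd(1,15)=1 -> preserves
  Option E: v=13, gcd(1,13)=1 -> preserves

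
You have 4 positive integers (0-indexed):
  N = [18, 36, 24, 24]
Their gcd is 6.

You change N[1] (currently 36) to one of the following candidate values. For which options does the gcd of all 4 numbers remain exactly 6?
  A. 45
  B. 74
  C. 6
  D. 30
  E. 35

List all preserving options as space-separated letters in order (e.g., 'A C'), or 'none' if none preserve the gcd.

Old gcd = 6; gcd of others (without N[1]) = 6
New gcd for candidate v: gcd(6, v). Preserves old gcd iff gcd(6, v) = 6.
  Option A: v=45, gcd(6,45)=3 -> changes
  Option B: v=74, gcd(6,74)=2 -> changes
  Option C: v=6, gcd(6,6)=6 -> preserves
  Option D: v=30, gcd(6,30)=6 -> preserves
  Option E: v=35, gcd(6,35)=1 -> changes

Answer: C D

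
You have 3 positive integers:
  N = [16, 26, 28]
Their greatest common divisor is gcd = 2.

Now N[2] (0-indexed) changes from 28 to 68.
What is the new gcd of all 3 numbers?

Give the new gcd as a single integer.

Numbers: [16, 26, 28], gcd = 2
Change: index 2, 28 -> 68
gcd of the OTHER numbers (without index 2): gcd([16, 26]) = 2
New gcd = gcd(g_others, new_val) = gcd(2, 68) = 2

Answer: 2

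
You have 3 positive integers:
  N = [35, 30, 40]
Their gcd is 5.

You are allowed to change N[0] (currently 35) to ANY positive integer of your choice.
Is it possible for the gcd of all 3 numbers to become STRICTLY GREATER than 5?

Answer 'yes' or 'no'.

Answer: yes

Derivation:
Current gcd = 5
gcd of all OTHER numbers (without N[0]=35): gcd([30, 40]) = 10
The new gcd after any change is gcd(10, new_value).
This can be at most 10.
Since 10 > old gcd 5, the gcd CAN increase (e.g., set N[0] = 10).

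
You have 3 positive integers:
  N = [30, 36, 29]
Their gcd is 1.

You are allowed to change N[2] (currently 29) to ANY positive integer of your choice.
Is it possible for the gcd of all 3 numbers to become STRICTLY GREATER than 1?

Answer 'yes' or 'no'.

Answer: yes

Derivation:
Current gcd = 1
gcd of all OTHER numbers (without N[2]=29): gcd([30, 36]) = 6
The new gcd after any change is gcd(6, new_value).
This can be at most 6.
Since 6 > old gcd 1, the gcd CAN increase (e.g., set N[2] = 6).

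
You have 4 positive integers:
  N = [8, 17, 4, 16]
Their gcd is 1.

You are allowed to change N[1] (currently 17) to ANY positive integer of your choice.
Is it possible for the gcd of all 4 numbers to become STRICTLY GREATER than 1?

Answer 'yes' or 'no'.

Answer: yes

Derivation:
Current gcd = 1
gcd of all OTHER numbers (without N[1]=17): gcd([8, 4, 16]) = 4
The new gcd after any change is gcd(4, new_value).
This can be at most 4.
Since 4 > old gcd 1, the gcd CAN increase (e.g., set N[1] = 4).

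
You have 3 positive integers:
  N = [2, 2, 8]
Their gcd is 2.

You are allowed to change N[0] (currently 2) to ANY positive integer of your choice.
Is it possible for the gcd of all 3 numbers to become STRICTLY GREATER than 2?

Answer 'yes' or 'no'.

Answer: no

Derivation:
Current gcd = 2
gcd of all OTHER numbers (without N[0]=2): gcd([2, 8]) = 2
The new gcd after any change is gcd(2, new_value).
This can be at most 2.
Since 2 = old gcd 2, the gcd can only stay the same or decrease.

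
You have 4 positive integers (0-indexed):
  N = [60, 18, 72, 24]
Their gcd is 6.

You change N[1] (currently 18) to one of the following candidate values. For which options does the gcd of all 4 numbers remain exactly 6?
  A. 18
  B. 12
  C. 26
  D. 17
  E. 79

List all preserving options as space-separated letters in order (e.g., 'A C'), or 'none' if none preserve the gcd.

Old gcd = 6; gcd of others (without N[1]) = 12
New gcd for candidate v: gcd(12, v). Preserves old gcd iff gcd(12, v) = 6.
  Option A: v=18, gcd(12,18)=6 -> preserves
  Option B: v=12, gcd(12,12)=12 -> changes
  Option C: v=26, gcd(12,26)=2 -> changes
  Option D: v=17, gcd(12,17)=1 -> changes
  Option E: v=79, gcd(12,79)=1 -> changes

Answer: A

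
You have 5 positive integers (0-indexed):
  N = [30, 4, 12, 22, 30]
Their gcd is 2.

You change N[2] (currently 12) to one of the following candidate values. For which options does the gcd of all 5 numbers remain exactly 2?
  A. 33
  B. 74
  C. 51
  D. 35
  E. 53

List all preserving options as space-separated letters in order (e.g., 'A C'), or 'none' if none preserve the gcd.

Answer: B

Derivation:
Old gcd = 2; gcd of others (without N[2]) = 2
New gcd for candidate v: gcd(2, v). Preserves old gcd iff gcd(2, v) = 2.
  Option A: v=33, gcd(2,33)=1 -> changes
  Option B: v=74, gcd(2,74)=2 -> preserves
  Option C: v=51, gcd(2,51)=1 -> changes
  Option D: v=35, gcd(2,35)=1 -> changes
  Option E: v=53, gcd(2,53)=1 -> changes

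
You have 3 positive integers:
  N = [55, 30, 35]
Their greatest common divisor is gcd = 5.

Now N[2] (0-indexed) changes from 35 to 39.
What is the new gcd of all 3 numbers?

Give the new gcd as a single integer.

Numbers: [55, 30, 35], gcd = 5
Change: index 2, 35 -> 39
gcd of the OTHER numbers (without index 2): gcd([55, 30]) = 5
New gcd = gcd(g_others, new_val) = gcd(5, 39) = 1

Answer: 1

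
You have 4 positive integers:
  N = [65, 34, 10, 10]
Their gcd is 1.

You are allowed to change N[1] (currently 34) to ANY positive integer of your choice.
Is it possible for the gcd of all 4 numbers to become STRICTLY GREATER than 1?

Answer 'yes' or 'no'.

Answer: yes

Derivation:
Current gcd = 1
gcd of all OTHER numbers (without N[1]=34): gcd([65, 10, 10]) = 5
The new gcd after any change is gcd(5, new_value).
This can be at most 5.
Since 5 > old gcd 1, the gcd CAN increase (e.g., set N[1] = 5).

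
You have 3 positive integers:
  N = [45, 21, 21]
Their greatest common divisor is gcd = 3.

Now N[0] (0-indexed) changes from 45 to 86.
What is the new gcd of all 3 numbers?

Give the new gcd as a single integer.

Answer: 1

Derivation:
Numbers: [45, 21, 21], gcd = 3
Change: index 0, 45 -> 86
gcd of the OTHER numbers (without index 0): gcd([21, 21]) = 21
New gcd = gcd(g_others, new_val) = gcd(21, 86) = 1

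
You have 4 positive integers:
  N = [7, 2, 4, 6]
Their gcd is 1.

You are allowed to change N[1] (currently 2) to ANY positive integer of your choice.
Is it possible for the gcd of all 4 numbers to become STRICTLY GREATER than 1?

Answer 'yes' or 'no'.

Current gcd = 1
gcd of all OTHER numbers (without N[1]=2): gcd([7, 4, 6]) = 1
The new gcd after any change is gcd(1, new_value).
This can be at most 1.
Since 1 = old gcd 1, the gcd can only stay the same or decrease.

Answer: no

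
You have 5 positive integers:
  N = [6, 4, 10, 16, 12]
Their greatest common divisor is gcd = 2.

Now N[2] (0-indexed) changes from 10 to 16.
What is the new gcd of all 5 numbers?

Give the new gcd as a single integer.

Answer: 2

Derivation:
Numbers: [6, 4, 10, 16, 12], gcd = 2
Change: index 2, 10 -> 16
gcd of the OTHER numbers (without index 2): gcd([6, 4, 16, 12]) = 2
New gcd = gcd(g_others, new_val) = gcd(2, 16) = 2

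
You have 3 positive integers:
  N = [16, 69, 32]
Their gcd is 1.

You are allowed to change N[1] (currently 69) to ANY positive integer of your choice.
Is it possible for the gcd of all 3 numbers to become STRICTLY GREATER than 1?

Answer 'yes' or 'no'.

Answer: yes

Derivation:
Current gcd = 1
gcd of all OTHER numbers (without N[1]=69): gcd([16, 32]) = 16
The new gcd after any change is gcd(16, new_value).
This can be at most 16.
Since 16 > old gcd 1, the gcd CAN increase (e.g., set N[1] = 16).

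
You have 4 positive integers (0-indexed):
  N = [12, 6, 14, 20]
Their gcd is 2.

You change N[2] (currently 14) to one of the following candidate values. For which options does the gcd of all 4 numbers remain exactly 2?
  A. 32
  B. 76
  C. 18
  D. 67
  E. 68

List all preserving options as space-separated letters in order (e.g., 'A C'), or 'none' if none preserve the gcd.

Old gcd = 2; gcd of others (without N[2]) = 2
New gcd for candidate v: gcd(2, v). Preserves old gcd iff gcd(2, v) = 2.
  Option A: v=32, gcd(2,32)=2 -> preserves
  Option B: v=76, gcd(2,76)=2 -> preserves
  Option C: v=18, gcd(2,18)=2 -> preserves
  Option D: v=67, gcd(2,67)=1 -> changes
  Option E: v=68, gcd(2,68)=2 -> preserves

Answer: A B C E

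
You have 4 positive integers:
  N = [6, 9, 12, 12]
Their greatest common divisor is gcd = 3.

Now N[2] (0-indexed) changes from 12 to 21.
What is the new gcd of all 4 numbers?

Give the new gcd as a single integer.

Numbers: [6, 9, 12, 12], gcd = 3
Change: index 2, 12 -> 21
gcd of the OTHER numbers (without index 2): gcd([6, 9, 12]) = 3
New gcd = gcd(g_others, new_val) = gcd(3, 21) = 3

Answer: 3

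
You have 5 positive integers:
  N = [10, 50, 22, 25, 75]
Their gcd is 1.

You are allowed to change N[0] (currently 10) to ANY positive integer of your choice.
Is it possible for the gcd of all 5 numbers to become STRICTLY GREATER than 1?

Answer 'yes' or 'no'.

Current gcd = 1
gcd of all OTHER numbers (without N[0]=10): gcd([50, 22, 25, 75]) = 1
The new gcd after any change is gcd(1, new_value).
This can be at most 1.
Since 1 = old gcd 1, the gcd can only stay the same or decrease.

Answer: no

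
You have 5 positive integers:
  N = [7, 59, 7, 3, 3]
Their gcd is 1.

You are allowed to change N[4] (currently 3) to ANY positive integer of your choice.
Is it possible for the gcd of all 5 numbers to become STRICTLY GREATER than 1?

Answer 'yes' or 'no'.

Answer: no

Derivation:
Current gcd = 1
gcd of all OTHER numbers (without N[4]=3): gcd([7, 59, 7, 3]) = 1
The new gcd after any change is gcd(1, new_value).
This can be at most 1.
Since 1 = old gcd 1, the gcd can only stay the same or decrease.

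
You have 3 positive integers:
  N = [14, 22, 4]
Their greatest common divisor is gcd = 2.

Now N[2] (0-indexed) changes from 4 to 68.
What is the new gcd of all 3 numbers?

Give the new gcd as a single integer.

Numbers: [14, 22, 4], gcd = 2
Change: index 2, 4 -> 68
gcd of the OTHER numbers (without index 2): gcd([14, 22]) = 2
New gcd = gcd(g_others, new_val) = gcd(2, 68) = 2

Answer: 2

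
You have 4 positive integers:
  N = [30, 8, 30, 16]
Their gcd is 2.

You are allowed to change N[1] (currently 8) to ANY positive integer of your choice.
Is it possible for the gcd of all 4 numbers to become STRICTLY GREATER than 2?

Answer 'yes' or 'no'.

Answer: no

Derivation:
Current gcd = 2
gcd of all OTHER numbers (without N[1]=8): gcd([30, 30, 16]) = 2
The new gcd after any change is gcd(2, new_value).
This can be at most 2.
Since 2 = old gcd 2, the gcd can only stay the same or decrease.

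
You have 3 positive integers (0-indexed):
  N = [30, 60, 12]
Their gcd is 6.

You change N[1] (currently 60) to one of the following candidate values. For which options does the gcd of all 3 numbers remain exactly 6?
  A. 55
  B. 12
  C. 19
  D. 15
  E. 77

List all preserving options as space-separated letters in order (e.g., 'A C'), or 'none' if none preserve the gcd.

Old gcd = 6; gcd of others (without N[1]) = 6
New gcd for candidate v: gcd(6, v). Preserves old gcd iff gcd(6, v) = 6.
  Option A: v=55, gcd(6,55)=1 -> changes
  Option B: v=12, gcd(6,12)=6 -> preserves
  Option C: v=19, gcd(6,19)=1 -> changes
  Option D: v=15, gcd(6,15)=3 -> changes
  Option E: v=77, gcd(6,77)=1 -> changes

Answer: B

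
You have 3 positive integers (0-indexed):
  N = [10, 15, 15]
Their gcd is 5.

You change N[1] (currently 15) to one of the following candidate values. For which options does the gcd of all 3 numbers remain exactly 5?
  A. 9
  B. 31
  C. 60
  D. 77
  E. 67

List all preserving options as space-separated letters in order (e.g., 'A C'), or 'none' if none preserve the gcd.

Answer: C

Derivation:
Old gcd = 5; gcd of others (without N[1]) = 5
New gcd for candidate v: gcd(5, v). Preserves old gcd iff gcd(5, v) = 5.
  Option A: v=9, gcd(5,9)=1 -> changes
  Option B: v=31, gcd(5,31)=1 -> changes
  Option C: v=60, gcd(5,60)=5 -> preserves
  Option D: v=77, gcd(5,77)=1 -> changes
  Option E: v=67, gcd(5,67)=1 -> changes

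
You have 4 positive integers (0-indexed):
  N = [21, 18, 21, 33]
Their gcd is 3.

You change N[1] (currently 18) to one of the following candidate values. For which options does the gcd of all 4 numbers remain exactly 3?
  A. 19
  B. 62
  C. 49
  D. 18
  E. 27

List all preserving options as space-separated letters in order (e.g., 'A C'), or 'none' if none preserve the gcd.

Old gcd = 3; gcd of others (without N[1]) = 3
New gcd for candidate v: gcd(3, v). Preserves old gcd iff gcd(3, v) = 3.
  Option A: v=19, gcd(3,19)=1 -> changes
  Option B: v=62, gcd(3,62)=1 -> changes
  Option C: v=49, gcd(3,49)=1 -> changes
  Option D: v=18, gcd(3,18)=3 -> preserves
  Option E: v=27, gcd(3,27)=3 -> preserves

Answer: D E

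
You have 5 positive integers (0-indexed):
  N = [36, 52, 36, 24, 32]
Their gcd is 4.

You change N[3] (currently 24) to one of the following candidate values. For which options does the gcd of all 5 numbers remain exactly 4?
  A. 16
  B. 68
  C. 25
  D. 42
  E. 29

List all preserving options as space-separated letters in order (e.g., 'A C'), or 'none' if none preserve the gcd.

Answer: A B

Derivation:
Old gcd = 4; gcd of others (without N[3]) = 4
New gcd for candidate v: gcd(4, v). Preserves old gcd iff gcd(4, v) = 4.
  Option A: v=16, gcd(4,16)=4 -> preserves
  Option B: v=68, gcd(4,68)=4 -> preserves
  Option C: v=25, gcd(4,25)=1 -> changes
  Option D: v=42, gcd(4,42)=2 -> changes
  Option E: v=29, gcd(4,29)=1 -> changes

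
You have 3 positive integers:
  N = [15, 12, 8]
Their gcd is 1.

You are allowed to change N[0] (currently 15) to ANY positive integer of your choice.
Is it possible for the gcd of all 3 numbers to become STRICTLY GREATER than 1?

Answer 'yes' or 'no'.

Answer: yes

Derivation:
Current gcd = 1
gcd of all OTHER numbers (without N[0]=15): gcd([12, 8]) = 4
The new gcd after any change is gcd(4, new_value).
This can be at most 4.
Since 4 > old gcd 1, the gcd CAN increase (e.g., set N[0] = 4).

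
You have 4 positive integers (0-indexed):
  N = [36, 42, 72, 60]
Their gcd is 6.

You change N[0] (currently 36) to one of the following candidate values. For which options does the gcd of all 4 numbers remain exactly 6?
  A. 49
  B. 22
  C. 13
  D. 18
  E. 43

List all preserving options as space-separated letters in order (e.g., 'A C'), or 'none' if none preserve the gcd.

Answer: D

Derivation:
Old gcd = 6; gcd of others (without N[0]) = 6
New gcd for candidate v: gcd(6, v). Preserves old gcd iff gcd(6, v) = 6.
  Option A: v=49, gcd(6,49)=1 -> changes
  Option B: v=22, gcd(6,22)=2 -> changes
  Option C: v=13, gcd(6,13)=1 -> changes
  Option D: v=18, gcd(6,18)=6 -> preserves
  Option E: v=43, gcd(6,43)=1 -> changes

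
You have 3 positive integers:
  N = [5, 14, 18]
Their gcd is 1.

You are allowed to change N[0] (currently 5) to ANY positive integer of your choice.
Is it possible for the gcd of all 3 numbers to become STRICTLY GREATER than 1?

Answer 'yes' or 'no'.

Answer: yes

Derivation:
Current gcd = 1
gcd of all OTHER numbers (without N[0]=5): gcd([14, 18]) = 2
The new gcd after any change is gcd(2, new_value).
This can be at most 2.
Since 2 > old gcd 1, the gcd CAN increase (e.g., set N[0] = 2).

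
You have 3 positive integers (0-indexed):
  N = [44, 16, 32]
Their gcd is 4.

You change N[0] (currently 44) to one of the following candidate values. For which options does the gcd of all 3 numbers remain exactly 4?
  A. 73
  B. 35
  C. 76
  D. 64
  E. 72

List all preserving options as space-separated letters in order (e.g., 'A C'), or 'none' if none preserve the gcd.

Old gcd = 4; gcd of others (without N[0]) = 16
New gcd for candidate v: gcd(16, v). Preserves old gcd iff gcd(16, v) = 4.
  Option A: v=73, gcd(16,73)=1 -> changes
  Option B: v=35, gcd(16,35)=1 -> changes
  Option C: v=76, gcd(16,76)=4 -> preserves
  Option D: v=64, gcd(16,64)=16 -> changes
  Option E: v=72, gcd(16,72)=8 -> changes

Answer: C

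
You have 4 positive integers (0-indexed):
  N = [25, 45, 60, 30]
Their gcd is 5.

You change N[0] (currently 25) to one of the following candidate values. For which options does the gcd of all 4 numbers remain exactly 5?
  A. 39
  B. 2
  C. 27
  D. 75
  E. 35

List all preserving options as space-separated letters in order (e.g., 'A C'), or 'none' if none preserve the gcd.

Answer: E

Derivation:
Old gcd = 5; gcd of others (without N[0]) = 15
New gcd for candidate v: gcd(15, v). Preserves old gcd iff gcd(15, v) = 5.
  Option A: v=39, gcd(15,39)=3 -> changes
  Option B: v=2, gcd(15,2)=1 -> changes
  Option C: v=27, gcd(15,27)=3 -> changes
  Option D: v=75, gcd(15,75)=15 -> changes
  Option E: v=35, gcd(15,35)=5 -> preserves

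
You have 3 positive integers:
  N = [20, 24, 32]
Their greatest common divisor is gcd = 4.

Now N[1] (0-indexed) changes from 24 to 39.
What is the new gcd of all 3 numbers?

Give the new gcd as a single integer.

Answer: 1

Derivation:
Numbers: [20, 24, 32], gcd = 4
Change: index 1, 24 -> 39
gcd of the OTHER numbers (without index 1): gcd([20, 32]) = 4
New gcd = gcd(g_others, new_val) = gcd(4, 39) = 1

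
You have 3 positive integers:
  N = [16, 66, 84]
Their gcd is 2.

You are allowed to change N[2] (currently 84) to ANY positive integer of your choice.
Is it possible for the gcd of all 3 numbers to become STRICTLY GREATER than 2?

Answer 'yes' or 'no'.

Answer: no

Derivation:
Current gcd = 2
gcd of all OTHER numbers (without N[2]=84): gcd([16, 66]) = 2
The new gcd after any change is gcd(2, new_value).
This can be at most 2.
Since 2 = old gcd 2, the gcd can only stay the same or decrease.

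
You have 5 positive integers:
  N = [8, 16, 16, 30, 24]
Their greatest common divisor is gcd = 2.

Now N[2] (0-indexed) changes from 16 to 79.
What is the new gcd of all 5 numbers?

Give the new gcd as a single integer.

Answer: 1

Derivation:
Numbers: [8, 16, 16, 30, 24], gcd = 2
Change: index 2, 16 -> 79
gcd of the OTHER numbers (without index 2): gcd([8, 16, 30, 24]) = 2
New gcd = gcd(g_others, new_val) = gcd(2, 79) = 1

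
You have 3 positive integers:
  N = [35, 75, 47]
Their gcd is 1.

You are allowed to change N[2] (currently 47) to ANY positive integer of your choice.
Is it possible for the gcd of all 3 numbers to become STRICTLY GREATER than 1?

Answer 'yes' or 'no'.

Current gcd = 1
gcd of all OTHER numbers (without N[2]=47): gcd([35, 75]) = 5
The new gcd after any change is gcd(5, new_value).
This can be at most 5.
Since 5 > old gcd 1, the gcd CAN increase (e.g., set N[2] = 5).

Answer: yes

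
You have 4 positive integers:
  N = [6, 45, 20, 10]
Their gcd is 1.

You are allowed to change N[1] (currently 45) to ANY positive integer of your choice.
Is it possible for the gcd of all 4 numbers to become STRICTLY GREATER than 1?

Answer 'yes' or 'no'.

Current gcd = 1
gcd of all OTHER numbers (without N[1]=45): gcd([6, 20, 10]) = 2
The new gcd after any change is gcd(2, new_value).
This can be at most 2.
Since 2 > old gcd 1, the gcd CAN increase (e.g., set N[1] = 2).

Answer: yes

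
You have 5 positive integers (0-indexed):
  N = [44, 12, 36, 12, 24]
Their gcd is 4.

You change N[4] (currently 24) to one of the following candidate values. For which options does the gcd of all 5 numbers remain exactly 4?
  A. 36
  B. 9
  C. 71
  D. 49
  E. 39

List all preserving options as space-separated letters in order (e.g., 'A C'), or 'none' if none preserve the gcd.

Answer: A

Derivation:
Old gcd = 4; gcd of others (without N[4]) = 4
New gcd for candidate v: gcd(4, v). Preserves old gcd iff gcd(4, v) = 4.
  Option A: v=36, gcd(4,36)=4 -> preserves
  Option B: v=9, gcd(4,9)=1 -> changes
  Option C: v=71, gcd(4,71)=1 -> changes
  Option D: v=49, gcd(4,49)=1 -> changes
  Option E: v=39, gcd(4,39)=1 -> changes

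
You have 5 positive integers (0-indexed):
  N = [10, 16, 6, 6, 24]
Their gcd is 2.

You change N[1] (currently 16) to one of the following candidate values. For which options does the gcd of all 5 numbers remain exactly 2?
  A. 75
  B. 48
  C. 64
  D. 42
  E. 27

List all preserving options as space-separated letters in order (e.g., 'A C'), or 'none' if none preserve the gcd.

Old gcd = 2; gcd of others (without N[1]) = 2
New gcd for candidate v: gcd(2, v). Preserves old gcd iff gcd(2, v) = 2.
  Option A: v=75, gcd(2,75)=1 -> changes
  Option B: v=48, gcd(2,48)=2 -> preserves
  Option C: v=64, gcd(2,64)=2 -> preserves
  Option D: v=42, gcd(2,42)=2 -> preserves
  Option E: v=27, gcd(2,27)=1 -> changes

Answer: B C D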